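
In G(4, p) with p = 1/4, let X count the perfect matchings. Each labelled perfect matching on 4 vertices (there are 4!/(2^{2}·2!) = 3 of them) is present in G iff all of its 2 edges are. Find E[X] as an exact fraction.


K_4 has 4!/(2^{2}·2!) = 3 labelled perfect matchings.
For each such perfect matching H, let X_H = 1 if all 2 edges of H are present in G. Then P[X_H = 1] = p^{2} = (1/4)^{2} = 1/16.
Summing the indicators: E[X] = Σ_H E[X_H] = 3 · p^{2} = 3 · 1/16 = 3/16.
Numerically: E[X] ≈ 0.1875.

E[X] = 3 · (1/4)^{2} = 3/16 ≈ 0.1875.


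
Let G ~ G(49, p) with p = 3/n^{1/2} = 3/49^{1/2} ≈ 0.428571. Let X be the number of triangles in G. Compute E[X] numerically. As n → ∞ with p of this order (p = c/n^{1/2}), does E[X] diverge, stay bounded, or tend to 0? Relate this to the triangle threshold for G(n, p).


Number of potential triangles: C(49, 3) = 18424.
Each occurs with probability p³ ≈ (0.428571)³ ≈ 7.87172012e-02.
By linearity: E[X] = C(49, 3)·p³ ≈ 18424 · 7.87172012e-02 ≈ 1450.285714.
Since α = 1/2 < 1, p = c/n^{1/2} ≫ 1/n is above the triangle threshold p ~ 1/n. Asymptotically E[X] ~ (c³/6)·n^{3(1−α)} = (3³/6)·n^{1.5} → ∞; triangles are abundant w.h.p.

E[X] ≈ 1450.285714; in regime p = Θ(1/n^{1/2}) E[X] diverges (above the triangle threshold p ~ 1/n).


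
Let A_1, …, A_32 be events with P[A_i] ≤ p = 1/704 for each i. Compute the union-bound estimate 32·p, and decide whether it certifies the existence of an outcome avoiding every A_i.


Union bound: P[∪_{i=1}^{32} A_i] ≤ Σ_i P[A_i] ≤ 32·p = 32·(1/704) = 1/22.
Numerically: 1/22 ≈ 0.04545.
Is 1/22 < 1? YES.
Since P[∪ A_i] ≤ 1/22 < 1, the complement has P[∩ A_i^c] ≥ 1 − 1/22 = 21/22 > 0, so some outcome avoids every A_i.

32·p = 1/22 ≈ 0.04545; existence CERTIFIED by the union bound.


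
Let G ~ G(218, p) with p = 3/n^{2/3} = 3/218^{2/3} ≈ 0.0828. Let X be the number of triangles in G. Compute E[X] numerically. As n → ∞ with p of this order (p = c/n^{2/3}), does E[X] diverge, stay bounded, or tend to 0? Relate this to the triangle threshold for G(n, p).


Number of potential triangles: C(218, 3) = 1703016.
Each occurs with probability p³ ≈ (0.0828)³ ≈ 5.68134e-04.
By linearity: E[X] = C(218, 3)·p³ ≈ 1703016 · 5.68134e-04 ≈ 967.541.
Since α = 2/3 < 1, p = c/n^{2/3} ≫ 1/n is above the triangle threshold p ~ 1/n. Asymptotically E[X] ~ (c³/6)·n^{3(1−α)} = (3³/6)·n^{1} → ∞; triangles are abundant w.h.p.

E[X] ≈ 967.541; in regime p = Θ(1/n^{2/3}) E[X] diverges (above the triangle threshold p ~ 1/n).


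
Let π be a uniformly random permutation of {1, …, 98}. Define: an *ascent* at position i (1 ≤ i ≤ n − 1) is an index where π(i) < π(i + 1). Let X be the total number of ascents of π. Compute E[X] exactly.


Write X = Σ X_I over i = 1, …, 97, with X_I the indicator of one ascent.
There are 97 indicators.
For each fixed i, the pair (π(i), π(i+1)) is a uniformly random ordered pair of distinct values from {1, …, 98}; by symmetry P[π(i) < π(i+1)] = 1/2.
By linearity: E[X] = 97 · (1/2) = (98 − 1) · (1/2) = 97/2 ≈ 48.500.

E[X] = 97/2 = 48.500.


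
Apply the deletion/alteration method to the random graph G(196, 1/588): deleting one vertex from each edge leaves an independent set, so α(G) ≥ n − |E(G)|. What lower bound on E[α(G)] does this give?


E[|E(G)|] = C(196, 2)·p = 19110 · (1/588) = 65/2.
E[α(G)] ≥ n − E[|E(G)|] = 196 − 65/2 = 327/2.
Numerically: ≈ 163.500000.
(This is only a lower bound; the true E[α(G)] may be larger.)

E[α(G)] ≥ 327/2 ≈ 163.500000.


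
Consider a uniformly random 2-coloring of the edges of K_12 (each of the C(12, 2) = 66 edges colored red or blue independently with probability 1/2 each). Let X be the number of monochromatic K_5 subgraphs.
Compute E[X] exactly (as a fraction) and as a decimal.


Let X = Σ_S X_S over the C(12, 5) = 792 subsets S of size 5, where X_S = 1 if the K_5 on S is monochromatic.
For a fixed S, the K_5 on S has C(5, 2) = 10 edges. P[all 10 edges red] = (1/2)^10, and likewise for blue, so P[monochromatic] = 2·(1/2)^10 = 2^{1 − 10} = 1/512.
By linearity: E[X] = C(12, 5) · 2^{1 − 10} = 792 · 1/512 = 99/64.
Numerically: E[X] ≈ 1.547.

E[X] = C(12,5)·2^(1−C(5,2)) = 99/64 ≈ 1.547.


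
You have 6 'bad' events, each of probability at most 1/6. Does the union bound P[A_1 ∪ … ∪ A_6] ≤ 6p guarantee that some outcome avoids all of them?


Union bound: P[∪_{i=1}^{6} A_i] ≤ Σ_i P[A_i] ≤ 6·p = 6·(1/6) = 1.
Numerically: 1 ≈ 1.000.
Is 1 < 1? NO.
Since the bound 1 is ≥ 1, the union bound is uninformative here; it does NOT by itself certify existence.

6·p = 1 ≈ 1.000; existence NOT certified by the union bound.


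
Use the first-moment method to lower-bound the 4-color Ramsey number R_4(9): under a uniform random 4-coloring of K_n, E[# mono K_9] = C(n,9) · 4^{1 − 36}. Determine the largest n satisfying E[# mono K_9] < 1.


We need C(n, 9) · 4^{1 − 36} < 1, i.e. C(n, 9) < 4^{36 − 1} = 1180591620717411303424.
Check values of n near the boundary:
  n = 910: C(910, 9) = 1133378248346922788210; 1133378248346922788210 < 1180591620717411303424? YES
  n = 911: C(911, 9) = 1144686900492291197405; 1144686900492291197405 < 1180591620717411303424? YES
  n = 912: C(912, 9) = 1156095740032081475120; 1156095740032081475120 < 1180591620717411303424? YES
  n = 913: C(913, 9) = 1167605542753639808390; 1167605542753639808390 < 1180591620717411303424? YES
  n = 914: C(914, 9) = 1179217089587653905932; 1179217089587653905932 < 1180591620717411303424? YES
  n = 915: C(915, 9) = 1190931166636537885130; 1190931166636537885130 < 1180591620717411303424? NO
The largest n with C(n, 9) < 1180591620717411303424 is n = 914 (where E[X] = 294804272396913476483/295147905179352825856 ≈ 0.99884). Hence R_4(9) > 914, i.e. R_4(9) ≥ 915.

Largest n = 914; hence R_4(9) > 914.


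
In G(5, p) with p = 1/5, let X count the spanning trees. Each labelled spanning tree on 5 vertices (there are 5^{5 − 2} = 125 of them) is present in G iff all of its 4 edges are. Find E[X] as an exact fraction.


K_5 has 5^{5 − 2} = 125 labelled spanning trees.
For each such spanning tree H, let X_H = 1 if all 4 edges of H are present in G. Then P[X_H = 1] = p^{4} = (1/5)^{4} = 1/625.
By linearity of expectation: E[X] = Σ_H E[X_H] = 125 · p^{4} = 125 · 1/625 = 1/5.
Numerically: E[X] ≈ 0.2.

E[X] = 125 · (1/5)^{4} = 1/5 ≈ 0.2.


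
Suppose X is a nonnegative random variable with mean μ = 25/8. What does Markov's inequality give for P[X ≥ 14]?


μ = E[X] = 25/8, a = 14.
Markov: P[X ≥ 14] ≤ μ/a = (25/8)/14 = 25/112.
Numerically: ≈ 0.22321.
(Since a = 14 > μ = 3.12500, the bound 25/112 is < 1 and informative.)

P[X ≥ 14] ≤ 25/112 ≈ 0.22321.


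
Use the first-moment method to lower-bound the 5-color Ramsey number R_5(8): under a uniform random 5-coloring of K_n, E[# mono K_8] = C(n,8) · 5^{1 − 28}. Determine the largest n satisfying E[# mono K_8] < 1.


We need C(n, 8) · 5^{1 − 28} < 1, i.e. C(n, 8) < 5^{28 − 1} = 7450580596923828125.
Check values of n near the boundary:
  n = 862: C(862, 8) = 7317951015318931845; 7317951015318931845 < 7450580596923828125? YES
  n = 863: C(863, 8) = 7386423071602617757; 7386423071602617757 < 7450580596923828125? YES
  n = 864: C(864, 8) = 7455455062926006708; 7455455062926006708 < 7450580596923828125? NO
The largest n with C(n, 8) < 7450580596923828125 is n = 863 (where E[X] = 7386423071602617757/7450580596923828125 ≈ 0.99139). Hence R_5(8) > 863, i.e. R_5(8) ≥ 864.

Largest n = 863; hence R_5(8) > 863.


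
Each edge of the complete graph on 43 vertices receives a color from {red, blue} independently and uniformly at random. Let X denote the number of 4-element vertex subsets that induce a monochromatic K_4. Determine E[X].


Let X = Σ_S X_S over the C(43, 4) = 123410 subsets S of size 4, where X_S = 1 if the K_4 on S is monochromatic.
For a fixed S, the K_4 on S has C(4, 2) = 6 edges. P[all 6 edges red] = (1/2)^6, and likewise for blue, so P[monochromatic] = 2·(1/2)^6 = 2^{1 − 6} = 1/32.
By linearity: E[X] = C(43, 4) · 2^{1 − 6} = 123410 · 1/32 = 61705/16.
Numerically: E[X] ≈ 3856.56250.

E[X] = C(43,4)·2^(1−C(4,2)) = 61705/16 ≈ 3856.56250.


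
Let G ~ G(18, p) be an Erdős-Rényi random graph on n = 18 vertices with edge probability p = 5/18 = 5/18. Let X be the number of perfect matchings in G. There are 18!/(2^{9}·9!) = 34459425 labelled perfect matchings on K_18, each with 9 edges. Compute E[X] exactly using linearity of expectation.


K_18 has 18!/(2^{9}·9!) = 34459425 labelled perfect matchings.
For each such perfect matching H, let X_H = 1 if all 9 edges of H are present in G. Then P[X_H = 1] = p^{9} = (5/18)^{9} = 1953125/198359290368.
Summing the indicators: E[X] = Σ_H E[X_H] = 34459425 · p^{9} = 34459425 · 1953125/198359290368 = 830908203125/2448880128.
Numerically: E[X] ≈ 339.

E[X] = 34459425 · (5/18)^{9} = 830908203125/2448880128 ≈ 339.


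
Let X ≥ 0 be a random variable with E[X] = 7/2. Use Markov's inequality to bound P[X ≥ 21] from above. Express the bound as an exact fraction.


μ = E[X] = 7/2, a = 21.
Markov: P[X ≥ 21] ≤ μ/a = (7/2)/21 = 1/6.
Numerically: ≈ 0.1667.
(Since a = 21 > μ = 3.5000, the bound 1/6 is < 1 and informative.)

P[X ≥ 21] ≤ 1/6 ≈ 0.1667.


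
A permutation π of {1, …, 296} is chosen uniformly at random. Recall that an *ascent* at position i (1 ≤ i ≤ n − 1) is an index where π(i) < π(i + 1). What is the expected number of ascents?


Write X = Σ X_I over i = 1, …, 295, with X_I the indicator of one ascent.
There are 295 indicators.
For each fixed i, the pair (π(i), π(i+1)) is a uniformly random ordered pair of distinct values from {1, …, 296}; by symmetry P[π(i) < π(i+1)] = 1/2.
By linearity: E[X] = 295 · (1/2) = (296 − 1) · (1/2) = 295/2 ≈ 147.50000.

E[X] = 295/2 = 147.50000.


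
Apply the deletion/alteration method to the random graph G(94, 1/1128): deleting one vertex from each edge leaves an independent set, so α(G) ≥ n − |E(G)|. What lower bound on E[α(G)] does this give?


E[|E(G)|] = C(94, 2)·p = 4371 · (1/1128) = 31/8.
E[α(G)] ≥ n − E[|E(G)|] = 94 − 31/8 = 721/8.
Numerically: ≈ 90.1250.
(This is only a lower bound; the true E[α(G)] may be larger.)

E[α(G)] ≥ 721/8 ≈ 90.1250.


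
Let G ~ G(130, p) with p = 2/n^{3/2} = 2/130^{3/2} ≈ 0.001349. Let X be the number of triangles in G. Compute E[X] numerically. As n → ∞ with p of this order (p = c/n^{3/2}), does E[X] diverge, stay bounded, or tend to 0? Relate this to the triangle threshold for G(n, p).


Number of potential triangles: C(130, 3) = 357760.
Each occurs with probability p³ ≈ (0.001349)³ ≈ 2.456659e-09.
By linearity: E[X] = C(130, 3)·p³ ≈ 357760 · 2.456659e-09 ≈ 0.0009.
Since α = 3/2 > 1, p = c/n^{3/2} = o(1/n) is below the triangle threshold p ~ 1/n. Asymptotically E[X] ~ (c³/6)·n^{3(1−α)} = (2³/6)·n^{-1.5} → 0, so by Markov's inequality G has no triangles w.h.p.

E[X] ≈ 0.0009; in regime p = Θ(1/n^{3/2}) E[X] tends to 0 (below the triangle threshold p ~ 1/n).


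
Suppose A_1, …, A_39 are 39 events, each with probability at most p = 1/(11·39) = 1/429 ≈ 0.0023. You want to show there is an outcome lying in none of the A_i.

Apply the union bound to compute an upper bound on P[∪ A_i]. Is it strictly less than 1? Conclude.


Union bound: P[∪_{i=1}^{39} A_i] ≤ Σ_i P[A_i] ≤ 39·p = 39·(1/429) = 1/11.
Numerically: 1/11 ≈ 0.0909.
Is 1/11 < 1? YES.
Since P[∪ A_i] ≤ 1/11 < 1, the complement has P[∩ A_i^c] ≥ 1 − 1/11 = 10/11 > 0, so some outcome avoids every A_i.

39·p = 1/11 ≈ 0.0909; existence CERTIFIED by the union bound.


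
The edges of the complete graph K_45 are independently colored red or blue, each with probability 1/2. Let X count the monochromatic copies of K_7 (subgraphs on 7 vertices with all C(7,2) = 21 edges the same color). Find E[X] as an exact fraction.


Let X = Σ_S X_S over the C(45, 7) = 45379620 subsets S of size 7, where X_S = 1 if the K_7 on S is monochromatic.
For a fixed S, the K_7 on S has C(7, 2) = 21 edges. P[all 21 edges red] = (1/2)^21, and likewise for blue, so P[monochromatic] = 2·(1/2)^21 = 2^{1 − 21} = 1/1048576.
By linearity of expectation: E[X] = C(45, 7) · 2^{1 − 21} = 45379620 · 1/1048576 = 11344905/262144.
Numerically: E[X] ≈ 43.2774.

E[X] = C(45,7)·2^(1−C(7,2)) = 11344905/262144 ≈ 43.2774.


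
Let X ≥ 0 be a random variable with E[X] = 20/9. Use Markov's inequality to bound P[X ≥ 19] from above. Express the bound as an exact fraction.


μ = E[X] = 20/9, a = 19.
Markov: P[X ≥ 19] ≤ μ/a = (20/9)/19 = 20/171.
Numerically: ≈ 0.11696.
(Since a = 19 > μ = 2.22222, the bound 20/171 is < 1 and informative.)

P[X ≥ 19] ≤ 20/171 ≈ 0.11696.


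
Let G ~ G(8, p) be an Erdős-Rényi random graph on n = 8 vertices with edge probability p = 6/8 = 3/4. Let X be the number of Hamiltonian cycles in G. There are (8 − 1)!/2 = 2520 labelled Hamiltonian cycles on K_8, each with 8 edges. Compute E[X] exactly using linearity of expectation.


K_8 has (8 − 1)!/2 = 2520 labelled Hamiltonian cycles.
For each such Hamiltonian cycle H, let X_H = 1 if all 8 edges of H are present in G. Then P[X_H = 1] = p^{8} = (3/4)^{8} = 6561/65536.
Summing the indicators: E[X] = Σ_H E[X_H] = 2520 · p^{8} = 2520 · 6561/65536 = 2066715/8192.
Numerically: E[X] ≈ 252.28.

E[X] = 2520 · (3/4)^{8} = 2066715/8192 ≈ 252.28.


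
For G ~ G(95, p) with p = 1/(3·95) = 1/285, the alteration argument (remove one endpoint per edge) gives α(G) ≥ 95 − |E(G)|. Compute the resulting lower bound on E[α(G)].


E[|E(G)|] = C(95, 2)·p = 4465 · (1/285) = 47/3.
E[α(G)] ≥ n − E[|E(G)|] = 95 − 47/3 = 238/3.
Numerically: ≈ 79.33333.
(This is only a lower bound; the true E[α(G)] may be larger.)

E[α(G)] ≥ 238/3 ≈ 79.33333.


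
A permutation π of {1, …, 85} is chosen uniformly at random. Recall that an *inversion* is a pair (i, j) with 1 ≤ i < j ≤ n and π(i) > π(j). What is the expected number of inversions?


Write X = Σ X_I over the C(85, 2) = 3570 pairs i < j, with X_I the indicator of one inversion.
There are 3570 indicators.
For each fixed pair i < j, the values π(i) and π(j) are two distinct elements of {1, …, 85} in uniformly random order; by symmetry P[π(i) > π(j)] = 1/2.
By linearity: E[X] = 3570 · (1/2) = C(85, 2) · (1/2) = 3570/2 = 1785 ≈ 1785.000.

E[X] = 1785 = 1785.000.


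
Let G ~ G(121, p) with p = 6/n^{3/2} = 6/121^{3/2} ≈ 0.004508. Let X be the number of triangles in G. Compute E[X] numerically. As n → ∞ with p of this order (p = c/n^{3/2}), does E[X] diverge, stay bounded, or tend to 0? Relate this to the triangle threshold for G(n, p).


Number of potential triangles: C(121, 3) = 287980.
Each occurs with probability p³ ≈ (0.004508)³ ≈ 9.160509e-08.
By linearity: E[X] = C(121, 3)·p³ ≈ 287980 · 9.160509e-08 ≈ 0.0264.
Since α = 3/2 > 1, p = c/n^{3/2} = o(1/n) is below the triangle threshold p ~ 1/n. Asymptotically E[X] ~ (c³/6)·n^{3(1−α)} = (6³/6)·n^{-1.5} → 0, so by Markov's inequality G has no triangles w.h.p.

E[X] ≈ 0.0264; in regime p = Θ(1/n^{3/2}) E[X] tends to 0 (below the triangle threshold p ~ 1/n).


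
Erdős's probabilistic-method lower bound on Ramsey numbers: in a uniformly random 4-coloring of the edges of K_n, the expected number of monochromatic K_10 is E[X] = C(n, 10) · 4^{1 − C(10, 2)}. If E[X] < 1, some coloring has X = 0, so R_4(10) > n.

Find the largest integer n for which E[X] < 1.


We need C(n, 10) · 4^{1 − 45} < 1, i.e. C(n, 10) < 4^{45 − 1} = 309485009821345068724781056.
Check values of n near the boundary:
  n = 2019: C(2019, 10) = 303322949179835278009229628; 303322949179835278009229628 < 309485009821345068724781056? YES
  n = 2020: C(2020, 10) = 304832018578739931133653656; 304832018578739931133653656 < 309485009821345068724781056? YES
  n = 2021: C(2021, 10) = 306347841644770462864800616; 306347841644770462864800616 < 309485009821345068724781056? YES
  n = 2022: C(2022, 10) = 307870445231474093395937796; 307870445231474093395937796 < 309485009821345068724781056? YES
  n = 2023: C(2023, 10) = 309399856285778485315440716; 309399856285778485315440716 < 309485009821345068724781056? YES
  n = 2024: C(2024, 10) = 310936101848269937576192656; 310936101848269937576192656 < 309485009821345068724781056? NO
  n = 2025: C(2025, 10) = 312479209053472269772600560; 312479209053472269772600560 < 309485009821345068724781056? NO
  n = 2026: C(2026, 10) = 314029205130126398094885285; 314029205130126398094885285 < 309485009821345068724781056? NO
The largest n with C(n, 10) < 309485009821345068724781056 is n = 2023 (where E[X] = 77349964071444621328860179/77371252455336267181195264 ≈ 0.999725). Hence R_4(10) > 2023, i.e. R_4(10) ≥ 2024.

Largest n = 2023; hence R_4(10) > 2023.


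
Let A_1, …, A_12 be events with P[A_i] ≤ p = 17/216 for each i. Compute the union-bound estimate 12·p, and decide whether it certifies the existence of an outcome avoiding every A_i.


Union bound: P[∪_{i=1}^{12} A_i] ≤ Σ_i P[A_i] ≤ 12·p = 12·(17/216) = 17/18.
Numerically: 17/18 ≈ 0.9444444.
Is 17/18 < 1? YES.
Since P[∪ A_i] ≤ 17/18 < 1, the complement has P[∩ A_i^c] ≥ 1 − 17/18 = 1/18 > 0, so some outcome avoids every A_i.

12·p = 17/18 ≈ 0.9444444; existence CERTIFIED by the union bound.


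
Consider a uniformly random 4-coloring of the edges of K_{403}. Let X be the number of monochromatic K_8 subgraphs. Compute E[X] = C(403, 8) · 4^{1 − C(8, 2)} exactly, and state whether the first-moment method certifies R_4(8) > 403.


E[X] = C(403, 8) · 4^{1 − 28} = 16090020602228430 · 4^{−27} = 16090020602228430/18014398509481984.
As a reduced fraction: E[X] = 8045010301114215/9007199254740992 ≈ 0.8931756.
Is E[X] < 1? YES.
Since E[X] < 1, there exists a 4-coloring of K_{403} with no monochromatic K_8; hence R_4(8) > 403.

E[X] = 8045010301114215/9007199254740992 ≈ 0.8931756; E[X] < 1, so R_4(8) > 403.


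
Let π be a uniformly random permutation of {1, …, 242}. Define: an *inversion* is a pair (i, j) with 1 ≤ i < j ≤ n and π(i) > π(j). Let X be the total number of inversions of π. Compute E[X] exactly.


Write X = Σ X_I over the C(242, 2) = 29161 pairs i < j, with X_I the indicator of one inversion.
There are 29161 indicators.
For each fixed pair i < j, the values π(i) and π(j) are two distinct elements of {1, …, 242} in uniformly random order; by symmetry P[π(i) > π(j)] = 1/2.
By linearity: E[X] = 29161 · (1/2) = C(242, 2) · (1/2) = 29161/2 = 29161/2 ≈ 14580.5000.

E[X] = 29161/2 = 14580.5000.


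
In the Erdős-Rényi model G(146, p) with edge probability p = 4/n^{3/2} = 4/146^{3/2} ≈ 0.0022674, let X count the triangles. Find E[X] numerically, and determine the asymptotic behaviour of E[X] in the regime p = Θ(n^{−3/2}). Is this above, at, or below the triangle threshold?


Number of potential triangles: C(146, 3) = 508080.
Each occurs with probability p³ ≈ (0.0022674)³ ≈ 1.1657143e-08.
By linearity: E[X] = C(146, 3)·p³ ≈ 508080 · 1.1657143e-08 ≈ 0.00592.
Since α = 3/2 > 1, p = c/n^{3/2} = o(1/n) is below the triangle threshold p ~ 1/n. Asymptotically E[X] ~ (c³/6)·n^{3(1−α)} = (4³/6)·n^{-1.5} → 0, so by Markov's inequality G has no triangles w.h.p.

E[X] ≈ 0.00592; in regime p = Θ(1/n^{3/2}) E[X] tends to 0 (below the triangle threshold p ~ 1/n).


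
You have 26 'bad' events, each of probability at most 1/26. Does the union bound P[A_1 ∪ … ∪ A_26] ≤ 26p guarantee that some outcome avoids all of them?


Union bound: P[∪_{i=1}^{26} A_i] ≤ Σ_i P[A_i] ≤ 26·p = 26·(1/26) = 1.
Numerically: 1 ≈ 1.0000.
Is 1 < 1? NO.
Since the bound 1 is ≥ 1, the union bound is uninformative here; it does NOT by itself certify existence.

26·p = 1 ≈ 1.0000; existence NOT certified by the union bound.


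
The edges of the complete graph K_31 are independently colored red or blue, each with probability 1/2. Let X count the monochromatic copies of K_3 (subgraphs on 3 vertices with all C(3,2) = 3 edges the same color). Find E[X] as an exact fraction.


Let X = Σ_S X_S over the C(31, 3) = 4495 subsets S of size 3, where X_S = 1 if the K_3 on S is monochromatic.
For a fixed S, the K_3 on S has C(3, 2) = 3 edges. P[all 3 edges red] = (1/2)^3, and likewise for blue, so P[monochromatic] = 2·(1/2)^3 = 2^{1 − 3} = 1/4.
Summing: E[X] = C(31, 3) · 2^{1 − 3} = 4495 · 1/4 = 4495/4.
Numerically: E[X] ≈ 1123.750000.

E[X] = C(31,3)·2^(1−C(3,2)) = 4495/4 ≈ 1123.750000.


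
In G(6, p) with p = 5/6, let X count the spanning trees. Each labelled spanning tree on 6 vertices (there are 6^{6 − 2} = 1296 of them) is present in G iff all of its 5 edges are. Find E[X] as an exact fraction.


K_6 has 6^{6 − 2} = 1296 labelled spanning trees.
For each such spanning tree H, let X_H = 1 if all 5 edges of H are present in G. Then P[X_H = 1] = p^{5} = (5/6)^{5} = 3125/7776.
By linearity of expectation: E[X] = Σ_H E[X_H] = 1296 · p^{5} = 1296 · 3125/7776 = 3125/6.
Numerically: E[X] ≈ 520.83.

E[X] = 1296 · (5/6)^{5} = 3125/6 ≈ 520.83.


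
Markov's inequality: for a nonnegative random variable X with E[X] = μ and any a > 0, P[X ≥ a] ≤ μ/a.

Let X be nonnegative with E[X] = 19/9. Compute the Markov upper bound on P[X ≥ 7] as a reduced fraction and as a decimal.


μ = E[X] = 19/9, a = 7.
Markov: P[X ≥ 7] ≤ μ/a = (19/9)/7 = 19/63.
Numerically: ≈ 0.301587.
(Since a = 7 > μ = 2.111111, the bound 19/63 is < 1 and informative.)

P[X ≥ 7] ≤ 19/63 ≈ 0.301587.


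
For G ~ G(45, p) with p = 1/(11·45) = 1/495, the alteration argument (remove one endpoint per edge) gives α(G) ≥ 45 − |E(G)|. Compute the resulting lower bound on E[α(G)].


E[|E(G)|] = C(45, 2)·p = 990 · (1/495) = 2.
E[α(G)] ≥ n − E[|E(G)|] = 45 − 2 = 43.
Numerically: ≈ 43.0000.
(This is only a lower bound; the true E[α(G)] may be larger.)

E[α(G)] ≥ 43 ≈ 43.0000.


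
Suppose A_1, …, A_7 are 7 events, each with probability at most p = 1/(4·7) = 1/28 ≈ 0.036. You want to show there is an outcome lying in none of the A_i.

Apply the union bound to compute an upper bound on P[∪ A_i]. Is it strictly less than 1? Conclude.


Union bound: P[∪_{i=1}^{7} A_i] ≤ Σ_i P[A_i] ≤ 7·p = 7·(1/28) = 1/4.
Numerically: 1/4 ≈ 0.250.
Is 1/4 < 1? YES.
Since P[∪ A_i] ≤ 1/4 < 1, the complement has P[∩ A_i^c] ≥ 1 − 1/4 = 3/4 > 0, so some outcome avoids every A_i.

7·p = 1/4 ≈ 0.250; existence CERTIFIED by the union bound.


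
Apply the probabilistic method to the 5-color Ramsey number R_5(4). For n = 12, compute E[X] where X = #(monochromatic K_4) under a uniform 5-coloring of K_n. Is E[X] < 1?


E[X] = C(12, 4) · 5^{1 − 6} = 495 · 5^{−5} = 495/3125.
As a reduced fraction: E[X] = 99/625 ≈ 0.1584000.
Is E[X] < 1? YES.
Since E[X] < 1, there exists a 5-coloring of K_{12} with no monochromatic K_4; hence R_5(4) > 12.

E[X] = 99/625 ≈ 0.1584000; E[X] < 1, so R_5(4) > 12.


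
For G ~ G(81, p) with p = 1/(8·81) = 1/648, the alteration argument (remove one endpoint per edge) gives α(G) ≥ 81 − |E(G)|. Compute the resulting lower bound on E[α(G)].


E[|E(G)|] = C(81, 2)·p = 3240 · (1/648) = 5.
E[α(G)] ≥ n − E[|E(G)|] = 81 − 5 = 76.
Numerically: ≈ 76.00000.
(This is only a lower bound; the true E[α(G)] may be larger.)

E[α(G)] ≥ 76 ≈ 76.00000.


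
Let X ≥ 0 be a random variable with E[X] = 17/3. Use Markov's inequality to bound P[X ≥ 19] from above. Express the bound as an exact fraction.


μ = E[X] = 17/3, a = 19.
Markov: P[X ≥ 19] ≤ μ/a = (17/3)/19 = 17/57.
Numerically: ≈ 0.2982.
(Since a = 19 > μ = 5.6667, the bound 17/57 is < 1 and informative.)

P[X ≥ 19] ≤ 17/57 ≈ 0.2982.


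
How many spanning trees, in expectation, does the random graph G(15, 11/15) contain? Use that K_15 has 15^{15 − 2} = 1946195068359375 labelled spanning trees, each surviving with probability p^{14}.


K_15 has 15^{15 − 2} = 1946195068359375 labelled spanning trees.
For each such spanning tree H, let X_H = 1 if all 14 edges of H are present in G. Then P[X_H = 1] = p^{14} = (11/15)^{14} = 379749833583241/29192926025390625.
By linearity of expectation: E[X] = Σ_H E[X_H] = 1946195068359375 · p^{14} = 1946195068359375 · 379749833583241/29192926025390625 = 379749833583241/15.
Numerically: E[X] ≈ 2.53167e+13.

E[X] = 1946195068359375 · (11/15)^{14} = 379749833583241/15 ≈ 2.53167e+13.


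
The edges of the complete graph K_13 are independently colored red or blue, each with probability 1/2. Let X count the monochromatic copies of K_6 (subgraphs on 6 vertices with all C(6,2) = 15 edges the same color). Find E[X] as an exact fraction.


Let X = Σ_S X_S over the C(13, 6) = 1716 subsets S of size 6, where X_S = 1 if the K_6 on S is monochromatic.
For a fixed S, the K_6 on S has C(6, 2) = 15 edges. P[all 15 edges red] = (1/2)^15, and likewise for blue, so P[monochromatic] = 2·(1/2)^15 = 2^{1 − 15} = 1/16384.
By linearity of expectation: E[X] = C(13, 6) · 2^{1 − 15} = 1716 · 1/16384 = 429/4096.
Numerically: E[X] ≈ 0.1047.

E[X] = C(13,6)·2^(1−C(6,2)) = 429/4096 ≈ 0.1047.


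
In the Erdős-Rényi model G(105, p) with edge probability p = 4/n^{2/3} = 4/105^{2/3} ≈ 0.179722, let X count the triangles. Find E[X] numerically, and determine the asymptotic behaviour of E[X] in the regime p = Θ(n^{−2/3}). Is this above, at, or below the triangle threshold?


Number of potential triangles: C(105, 3) = 187460.
Each occurs with probability p³ ≈ (0.179722)³ ≈ 5.80498866e-03.
By linearity: E[X] = C(105, 3)·p³ ≈ 187460 · 5.80498866e-03 ≈ 1088.203175.
Since α = 2/3 < 1, p = c/n^{2/3} ≫ 1/n is above the triangle threshold p ~ 1/n. Asymptotically E[X] ~ (c³/6)·n^{3(1−α)} = (4³/6)·n^{1} → ∞; triangles are abundant w.h.p.

E[X] ≈ 1088.203175; in regime p = Θ(1/n^{2/3}) E[X] diverges (above the triangle threshold p ~ 1/n).


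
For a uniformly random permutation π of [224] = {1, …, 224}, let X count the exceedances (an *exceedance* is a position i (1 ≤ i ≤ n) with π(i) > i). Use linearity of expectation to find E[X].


Write X = Σ_{i=1}^{224} X_i, where X_i = 1_{π(i) > i}.
For each fixed i, π(i) is uniform over {1, …, 224} (marginal of a uniform permutation), so P[π(i) > i] = (n − i)/n. Summing: Σ_{i=1}^{224} (n − i)/n = (0 + 1 + … + 223)/224 = 224(224 − 1)/(2·224) = (224 − 1)/2.
Hence E[X] = Σ_{i=1}^{224} (224 − i)/224 = 223/2 ≈ 111.50000.

E[X] = 223/2 = 111.50000.


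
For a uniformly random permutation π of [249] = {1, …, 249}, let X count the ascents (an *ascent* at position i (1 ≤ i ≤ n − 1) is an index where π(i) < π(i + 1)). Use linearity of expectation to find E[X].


Write X = Σ X_I over i = 1, …, 248, with X_I the indicator of one ascent.
There are 248 indicators.
For each fixed i, the pair (π(i), π(i+1)) is a uniformly random ordered pair of distinct values from {1, …, 249}; by symmetry P[π(i) < π(i+1)] = 1/2.
By linearity: E[X] = 248 · (1/2) = (249 − 1) · (1/2) = 124 ≈ 124.0000.

E[X] = 124 = 124.0000.


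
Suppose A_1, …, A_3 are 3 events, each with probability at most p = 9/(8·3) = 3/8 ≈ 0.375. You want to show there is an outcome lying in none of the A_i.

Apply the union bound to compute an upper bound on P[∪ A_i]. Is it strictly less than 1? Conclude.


Union bound: P[∪_{i=1}^{3} A_i] ≤ Σ_i P[A_i] ≤ 3·p = 3·(3/8) = 9/8.
Numerically: 9/8 ≈ 1.125.
Is 9/8 < 1? NO.
Since the bound 9/8 is ≥ 1, the union bound is uninformative here; it does NOT by itself certify existence.

3·p = 9/8 ≈ 1.125; existence NOT certified by the union bound.


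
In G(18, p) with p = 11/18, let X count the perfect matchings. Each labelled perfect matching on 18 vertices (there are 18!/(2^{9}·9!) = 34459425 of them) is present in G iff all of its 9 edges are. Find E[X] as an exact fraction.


K_18 has 18!/(2^{9}·9!) = 34459425 labelled perfect matchings.
For each such perfect matching H, let X_H = 1 if all 9 edges of H are present in G. Then P[X_H = 1] = p^{9} = (11/18)^{9} = 2357947691/198359290368.
By linearity: E[X] = Σ_H E[X_H] = 34459425 · p^{9} = 34459425 · 2357947691/198359290368 = 1003129896443675/2448880128.
Numerically: E[X] ≈ 4.1e+05.

E[X] = 34459425 · (11/18)^{9} = 1003129896443675/2448880128 ≈ 4.1e+05.


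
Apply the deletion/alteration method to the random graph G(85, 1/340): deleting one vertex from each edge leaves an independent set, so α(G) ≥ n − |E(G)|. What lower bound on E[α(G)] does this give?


E[|E(G)|] = C(85, 2)·p = 3570 · (1/340) = 21/2.
E[α(G)] ≥ n − E[|E(G)|] = 85 − 21/2 = 149/2.
Numerically: ≈ 74.50000.
(This is only a lower bound; the true E[α(G)] may be larger.)

E[α(G)] ≥ 149/2 ≈ 74.50000.


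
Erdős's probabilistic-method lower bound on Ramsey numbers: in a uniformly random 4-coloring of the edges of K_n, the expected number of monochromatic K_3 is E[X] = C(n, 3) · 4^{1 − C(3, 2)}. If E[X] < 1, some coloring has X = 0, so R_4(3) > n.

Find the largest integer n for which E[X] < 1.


We need C(n, 3) · 4^{1 − 3} < 1, i.e. C(n, 3) < 4^{3 − 1} = 16.
Check values of n near the boundary:
  n = 3: C(3, 3) = 1; 1 < 16? YES
  n = 4: C(4, 3) = 4; 4 < 16? YES
  n = 5: C(5, 3) = 10; 10 < 16? YES
  n = 6: C(6, 3) = 20; 20 < 16? NO
The largest n with C(n, 3) < 16 is n = 5 (where E[X] = 5/8 ≈ 0.6250). Hence R_4(3) > 5, i.e. R_4(3) ≥ 6.

Largest n = 5; hence R_4(3) > 5.


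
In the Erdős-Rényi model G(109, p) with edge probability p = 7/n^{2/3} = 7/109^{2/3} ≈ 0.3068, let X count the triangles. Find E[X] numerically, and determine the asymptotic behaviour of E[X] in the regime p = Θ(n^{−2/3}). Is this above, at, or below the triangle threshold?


Number of potential triangles: C(109, 3) = 209934.
Each occurs with probability p³ ≈ (0.3068)³ ≈ 2.886962e-02.
By linearity: E[X] = C(109, 3)·p³ ≈ 209934 · 2.886962e-02 ≈ 6060.7156.
Since α = 2/3 < 1, p = c/n^{2/3} ≫ 1/n is above the triangle threshold p ~ 1/n. Asymptotically E[X] ~ (c³/6)·n^{3(1−α)} = (7³/6)·n^{1} → ∞; triangles are abundant w.h.p.

E[X] ≈ 6060.7156; in regime p = Θ(1/n^{2/3}) E[X] diverges (above the triangle threshold p ~ 1/n).


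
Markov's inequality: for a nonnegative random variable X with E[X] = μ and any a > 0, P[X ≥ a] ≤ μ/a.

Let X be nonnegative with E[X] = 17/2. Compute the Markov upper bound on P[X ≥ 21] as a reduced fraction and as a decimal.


μ = E[X] = 17/2, a = 21.
Markov: P[X ≥ 21] ≤ μ/a = (17/2)/21 = 17/42.
Numerically: ≈ 0.4048.
(Since a = 21 > μ = 8.5000, the bound 17/42 is < 1 and informative.)

P[X ≥ 21] ≤ 17/42 ≈ 0.4048.


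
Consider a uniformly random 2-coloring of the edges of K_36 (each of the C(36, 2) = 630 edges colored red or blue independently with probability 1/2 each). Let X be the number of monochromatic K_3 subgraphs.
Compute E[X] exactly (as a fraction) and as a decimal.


Let X = Σ_S X_S over the C(36, 3) = 7140 subsets S of size 3, where X_S = 1 if the K_3 on S is monochromatic.
For a fixed S, the K_3 on S has C(3, 2) = 3 edges. P[all 3 edges red] = (1/2)^3, and likewise for blue, so P[monochromatic] = 2·(1/2)^3 = 2^{1 − 3} = 1/4.
By linearity of expectation: E[X] = C(36, 3) · 2^{1 − 3} = 7140 · 1/4 = 1785.
Numerically: E[X] ≈ 1785.000000.

E[X] = C(36,3)·2^(1−C(3,2)) = 1785 ≈ 1785.000000.


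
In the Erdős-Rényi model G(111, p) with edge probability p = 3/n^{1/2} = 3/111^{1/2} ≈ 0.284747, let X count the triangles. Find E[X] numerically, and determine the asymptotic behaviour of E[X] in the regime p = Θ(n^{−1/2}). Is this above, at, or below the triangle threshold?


Number of potential triangles: C(111, 3) = 221815.
Each occurs with probability p³ ≈ (0.284747)³ ≈ 2.30876269e-02.
By linearity: E[X] = C(111, 3)·p³ ≈ 221815 · 2.30876269e-02 ≈ 5121.181966.
Since α = 1/2 < 1, p = c/n^{1/2} ≫ 1/n is above the triangle threshold p ~ 1/n. Asymptotically E[X] ~ (c³/6)·n^{3(1−α)} = (3³/6)·n^{1.5} → ∞; triangles are abundant w.h.p.

E[X] ≈ 5121.181966; in regime p = Θ(1/n^{1/2}) E[X] diverges (above the triangle threshold p ~ 1/n).


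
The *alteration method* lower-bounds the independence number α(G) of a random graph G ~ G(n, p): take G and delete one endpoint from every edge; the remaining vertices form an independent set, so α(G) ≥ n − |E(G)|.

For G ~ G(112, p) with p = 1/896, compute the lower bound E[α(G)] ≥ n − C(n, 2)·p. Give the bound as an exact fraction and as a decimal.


E[|E(G)|] = C(112, 2)·p = 6216 · (1/896) = 111/16.
E[α(G)] ≥ n − E[|E(G)|] = 112 − 111/16 = 1681/16.
Numerically: ≈ 105.0625.
(This is only a lower bound; the true E[α(G)] may be larger.)

E[α(G)] ≥ 1681/16 ≈ 105.0625.


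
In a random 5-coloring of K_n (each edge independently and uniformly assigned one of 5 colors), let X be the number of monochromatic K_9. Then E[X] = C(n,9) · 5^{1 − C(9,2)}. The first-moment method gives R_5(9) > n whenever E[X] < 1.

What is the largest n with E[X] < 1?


We need C(n, 9) · 5^{1 − 36} < 1, i.e. C(n, 9) < 5^{36 − 1} = 2910383045673370361328125.
Check values of n near the boundary:
  n = 2167: C(2167, 9) = 2855899084841489792706810; 2855899084841489792706810 < 2910383045673370361328125? YES
  n = 2168: C(2168, 9) = 2867804175977929537095120; 2867804175977929537095120 < 2910383045673370361328125? YES
  n = 2169: C(2169, 9) = 2879753360044504243499683; 2879753360044504243499683 < 2910383045673370361328125? YES
  n = 2170: C(2170, 9) = 2891746779868845075610510; 2891746779868845075610510 < 2910383045673370361328125? YES
  n = 2171: C(2171, 9) = 2903784578674959601827205; 2903784578674959601827205 < 2910383045673370361328125? YES
  n = 2172: C(2172, 9) = 2915866900084148060642020; 2915866900084148060642020 < 2910383045673370361328125? NO
The largest n with C(n, 9) < 2910383045673370361328125 is n = 2171 (where E[X] = 580756915734991920365441/582076609134674072265625 ≈ 0.998). Hence R_5(9) > 2171, i.e. R_5(9) ≥ 2172.

Largest n = 2171; hence R_5(9) > 2171.


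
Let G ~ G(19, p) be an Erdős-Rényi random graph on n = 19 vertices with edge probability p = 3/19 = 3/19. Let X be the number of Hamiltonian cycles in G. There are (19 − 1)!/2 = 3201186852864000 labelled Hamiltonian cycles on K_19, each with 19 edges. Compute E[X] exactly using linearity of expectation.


K_19 has (19 − 1)!/2 = 3201186852864000 labelled Hamiltonian cycles.
For each such Hamiltonian cycle H, let X_H = 1 if all 19 edges of H are present in G. Then P[X_H = 1] = p^{19} = (3/19)^{19} = 1162261467/1978419655660313589123979.
Summing the indicators: E[X] = Σ_H E[X_H] = 3201186852864000 · p^{19} = 3201186852864000 · 1162261467/1978419655660313589123979 = 3720616127750825791488000/1978419655660313589123979.
Numerically: E[X] ≈ 1.881.

E[X] = 3201186852864000 · (3/19)^{19} = 3720616127750825791488000/1978419655660313589123979 ≈ 1.881.


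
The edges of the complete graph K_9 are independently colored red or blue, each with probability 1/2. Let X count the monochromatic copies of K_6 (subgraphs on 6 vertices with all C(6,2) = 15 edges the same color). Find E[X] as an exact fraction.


Let X = Σ_S X_S over the C(9, 6) = 84 subsets S of size 6, where X_S = 1 if the K_6 on S is monochromatic.
For a fixed S, the K_6 on S has C(6, 2) = 15 edges. P[all 15 edges red] = (1/2)^15, and likewise for blue, so P[monochromatic] = 2·(1/2)^15 = 2^{1 − 15} = 1/16384.
By linearity: E[X] = C(9, 6) · 2^{1 − 15} = 84 · 1/16384 = 21/4096.
Numerically: E[X] ≈ 0.005.

E[X] = C(9,6)·2^(1−C(6,2)) = 21/4096 ≈ 0.005.


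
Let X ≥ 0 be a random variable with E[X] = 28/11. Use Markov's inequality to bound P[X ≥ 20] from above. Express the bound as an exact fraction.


μ = E[X] = 28/11, a = 20.
Markov: P[X ≥ 20] ≤ μ/a = (28/11)/20 = 7/55.
Numerically: ≈ 0.127.
(Since a = 20 > μ = 2.545, the bound 7/55 is < 1 and informative.)

P[X ≥ 20] ≤ 7/55 ≈ 0.127.


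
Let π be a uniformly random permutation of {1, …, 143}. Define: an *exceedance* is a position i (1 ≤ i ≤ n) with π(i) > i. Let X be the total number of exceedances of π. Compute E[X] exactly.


Write X = Σ_{i=1}^{143} X_i, where X_i = 1_{π(i) > i}.
For each fixed i, π(i) is uniform over {1, …, 143} (marginal of a uniform permutation), so P[π(i) > i] = (n − i)/n. Summing: Σ_{i=1}^{143} (n − i)/n = (0 + 1 + … + 142)/143 = 143(143 − 1)/(2·143) = (143 − 1)/2.
Hence E[X] = Σ_{i=1}^{143} (143 − i)/143 = 71 ≈ 71.000.

E[X] = 71 = 71.000.


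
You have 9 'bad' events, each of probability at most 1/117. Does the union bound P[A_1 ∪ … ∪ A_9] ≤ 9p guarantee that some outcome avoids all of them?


Union bound: P[∪_{i=1}^{9} A_i] ≤ Σ_i P[A_i] ≤ 9·p = 9·(1/117) = 1/13.
Numerically: 1/13 ≈ 0.076923.
Is 1/13 < 1? YES.
Since P[∪ A_i] ≤ 1/13 < 1, the complement has P[∩ A_i^c] ≥ 1 − 1/13 = 12/13 > 0, so some outcome avoids every A_i.

9·p = 1/13 ≈ 0.076923; existence CERTIFIED by the union bound.


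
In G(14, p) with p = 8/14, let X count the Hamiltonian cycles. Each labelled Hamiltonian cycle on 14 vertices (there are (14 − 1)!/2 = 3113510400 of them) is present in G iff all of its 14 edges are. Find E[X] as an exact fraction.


K_14 has (14 − 1)!/2 = 3113510400 labelled Hamiltonian cycles.
For each such Hamiltonian cycle H, let X_H = 1 if all 14 edges of H are present in G. Then P[X_H = 1] = p^{14} = (4/7)^{14} = 268435456/678223072849.
Summing the indicators: E[X] = Σ_H E[X_H] = 3113510400 · p^{14} = 3113510400 · 268435456/678223072849 = 119396654854963200/96889010407.
Numerically: E[X] ≈ 1.2323e+06.

E[X] = 3113510400 · (4/7)^{14} = 119396654854963200/96889010407 ≈ 1.2323e+06.


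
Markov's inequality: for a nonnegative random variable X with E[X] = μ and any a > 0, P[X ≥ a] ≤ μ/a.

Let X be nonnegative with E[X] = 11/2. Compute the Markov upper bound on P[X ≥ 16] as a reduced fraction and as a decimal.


μ = E[X] = 11/2, a = 16.
Markov: P[X ≥ 16] ≤ μ/a = (11/2)/16 = 11/32.
Numerically: ≈ 0.343750.
(Since a = 16 > μ = 5.500000, the bound 11/32 is < 1 and informative.)

P[X ≥ 16] ≤ 11/32 ≈ 0.343750.


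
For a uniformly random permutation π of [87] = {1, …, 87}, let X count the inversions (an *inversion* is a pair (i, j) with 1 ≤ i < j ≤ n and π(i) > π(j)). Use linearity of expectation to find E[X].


Write X = Σ X_I over the C(87, 2) = 3741 pairs i < j, with X_I the indicator of one inversion.
There are 3741 indicators.
For each fixed pair i < j, the values π(i) and π(j) are two distinct elements of {1, …, 87} in uniformly random order; by symmetry P[π(i) > π(j)] = 1/2.
By linearity: E[X] = 3741 · (1/2) = C(87, 2) · (1/2) = 3741/2 = 3741/2 ≈ 1870.500.

E[X] = 3741/2 = 1870.500.


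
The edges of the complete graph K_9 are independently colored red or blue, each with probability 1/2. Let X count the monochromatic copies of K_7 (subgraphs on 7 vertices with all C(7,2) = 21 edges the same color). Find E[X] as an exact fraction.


Let X = Σ_S X_S over the C(9, 7) = 36 subsets S of size 7, where X_S = 1 if the K_7 on S is monochromatic.
For a fixed S, the K_7 on S has C(7, 2) = 21 edges. P[all 21 edges red] = (1/2)^21, and likewise for blue, so P[monochromatic] = 2·(1/2)^21 = 2^{1 − 21} = 1/1048576.
By linearity: E[X] = C(9, 7) · 2^{1 − 21} = 36 · 1/1048576 = 9/262144.
Numerically: E[X] ≈ 0.00003.

E[X] = C(9,7)·2^(1−C(7,2)) = 9/262144 ≈ 0.00003.


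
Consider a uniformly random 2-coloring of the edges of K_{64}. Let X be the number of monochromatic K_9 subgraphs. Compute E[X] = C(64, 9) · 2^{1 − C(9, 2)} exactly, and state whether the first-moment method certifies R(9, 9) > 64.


E[X] = C(64, 9) · 2^{1 − 36} = 27540584512 · 2^{−35} = 27540584512/34359738368.
As a reduced fraction: E[X] = 430321633/536870912 ≈ 0.8015365.
Is E[X] < 1? YES.
Since E[X] < 1, there exists a 2-coloring of K_{64} with no monochromatic K_9; hence R(9, 9) > 64.

E[X] = 430321633/536870912 ≈ 0.8015365; E[X] < 1, so R(9, 9) > 64.
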